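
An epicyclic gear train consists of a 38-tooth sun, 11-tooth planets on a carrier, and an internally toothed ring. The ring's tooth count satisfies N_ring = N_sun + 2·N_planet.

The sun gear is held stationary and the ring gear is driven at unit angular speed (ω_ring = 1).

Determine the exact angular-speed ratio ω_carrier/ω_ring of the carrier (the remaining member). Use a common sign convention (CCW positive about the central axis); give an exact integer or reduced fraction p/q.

N_ring = 38 + 2·11 = 60
38(ω_s−ω_c) = −60(ω_r−ω_c),  ω_s=0, ω_r=1
38(0−ω_c) = −60(1−ω_c)  ⇒  98ω_c = 60  ⇒  ω_c = 30/49
ω_c/ω_r = 30/49

30/49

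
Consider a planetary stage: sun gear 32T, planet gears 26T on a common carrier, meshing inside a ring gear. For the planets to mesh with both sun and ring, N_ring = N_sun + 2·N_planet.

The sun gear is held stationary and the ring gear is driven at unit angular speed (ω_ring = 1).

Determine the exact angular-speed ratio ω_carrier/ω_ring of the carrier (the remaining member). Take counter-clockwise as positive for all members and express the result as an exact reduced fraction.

21/29

N_ring = 32 + 2·26 = 84
32(ω_s−ω_c) = −84(ω_r−ω_c),  ω_s=0, ω_r=1
32(0−ω_c) = −84(1−ω_c)  ⇒  116ω_c = 84  ⇒  ω_c = 21/29
ω_c/ω_r = 21/29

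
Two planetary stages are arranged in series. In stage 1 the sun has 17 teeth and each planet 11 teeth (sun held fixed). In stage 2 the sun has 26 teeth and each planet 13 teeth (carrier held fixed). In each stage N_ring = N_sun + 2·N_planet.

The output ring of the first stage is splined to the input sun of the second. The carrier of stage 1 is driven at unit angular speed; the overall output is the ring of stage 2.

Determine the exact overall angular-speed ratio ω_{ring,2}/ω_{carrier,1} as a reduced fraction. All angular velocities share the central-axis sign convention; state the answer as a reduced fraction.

Stage 1: N_ring = 17 + 2·11 = 39
Stage 1: 17(ω_s−ω_c) = −39(ω_r−ω_c),  ω_s=0, ω_c=1
Stage 1: ω_r = 1 − (17/39)(0−1) = 56/39
  ⇒ ω_r¹/ω_c¹ = 56/39
Stage 2: N_ring = 26 + 2·13 = 52
Stage 2: 26(ω_s−ω_c) = −52(ω_r−ω_c),  ω_c=0, ω_s=1
Stage 2: ω_r = 0 − (26/52)(1−0) = -1/2
  ⇒ ω_r²/ω_s² = -1/2
Coupling ω_s² = ω_r¹ ⇒ overall = 56/39 × -1/2 = -28/39

-28/39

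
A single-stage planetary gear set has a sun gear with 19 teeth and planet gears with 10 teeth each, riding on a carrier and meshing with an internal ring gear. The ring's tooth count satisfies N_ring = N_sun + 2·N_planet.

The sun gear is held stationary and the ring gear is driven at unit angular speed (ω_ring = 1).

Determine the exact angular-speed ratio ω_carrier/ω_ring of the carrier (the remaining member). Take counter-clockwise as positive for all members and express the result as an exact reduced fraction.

N_ring = 19 + 2·10 = 39
19(ω_s−ω_c) = −39(ω_r−ω_c),  ω_s=0, ω_r=1
19(0−ω_c) = −39(1−ω_c)  ⇒  58ω_c = 39  ⇒  ω_c = 39/58
ω_c/ω_r = 39/58

39/58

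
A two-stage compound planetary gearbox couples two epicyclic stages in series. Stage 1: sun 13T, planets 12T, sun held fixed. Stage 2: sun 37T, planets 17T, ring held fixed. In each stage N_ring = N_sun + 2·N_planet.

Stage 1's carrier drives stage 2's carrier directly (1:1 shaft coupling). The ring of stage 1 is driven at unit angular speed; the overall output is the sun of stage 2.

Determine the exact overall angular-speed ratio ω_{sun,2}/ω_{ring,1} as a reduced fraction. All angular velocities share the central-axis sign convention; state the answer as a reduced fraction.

Stage 1: N_ring = 13 + 2·12 = 37
Stage 1: 13(ω_s−ω_c) = −37(ω_r−ω_c),  ω_s=0, ω_r=1
Stage 1: 13(0−ω_c) = −37(1−ω_c)  ⇒  50ω_c = 37  ⇒  ω_c = 37/50
  ⇒ ω_c¹/ω_r¹ = 37/50
Stage 2: N_ring = 37 + 2·17 = 71
Stage 2: 37(ω_s−ω_c) = −71(ω_r−ω_c),  ω_r=0, ω_c=1
Stage 2: ω_s = 1 − (71/37)(0−1) = 108/37
  ⇒ ω_s²/ω_c² = 108/37
Coupling ω_c² = ω_c¹ ⇒ overall = 37/50 × 108/37 = 54/25

54/25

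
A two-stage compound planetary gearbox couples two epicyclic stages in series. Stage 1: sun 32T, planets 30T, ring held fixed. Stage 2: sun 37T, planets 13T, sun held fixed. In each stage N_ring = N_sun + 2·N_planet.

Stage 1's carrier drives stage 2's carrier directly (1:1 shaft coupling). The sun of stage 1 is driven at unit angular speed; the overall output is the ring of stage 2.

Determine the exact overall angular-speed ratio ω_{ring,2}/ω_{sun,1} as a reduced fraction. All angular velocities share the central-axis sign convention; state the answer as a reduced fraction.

Stage 1: N_ring = 32 + 2·30 = 92
Stage 1: 32(ω_s−ω_c) = −92(ω_r−ω_c),  ω_r=0, ω_s=1
Stage 1: 32(1−ω_c) = −92(0−ω_c)  ⇒  124ω_c = 32  ⇒  ω_c = 8/31
  ⇒ ω_c¹/ω_s¹ = 8/31
Stage 2: N_ring = 37 + 2·13 = 63
Stage 2: 37(ω_s−ω_c) = −63(ω_r−ω_c),  ω_s=0, ω_c=1
Stage 2: ω_r = 1 − (37/63)(0−1) = 100/63
  ⇒ ω_r²/ω_c² = 100/63
Coupling ω_c² = ω_c¹ ⇒ overall = 8/31 × 100/63 = 800/1953

800/1953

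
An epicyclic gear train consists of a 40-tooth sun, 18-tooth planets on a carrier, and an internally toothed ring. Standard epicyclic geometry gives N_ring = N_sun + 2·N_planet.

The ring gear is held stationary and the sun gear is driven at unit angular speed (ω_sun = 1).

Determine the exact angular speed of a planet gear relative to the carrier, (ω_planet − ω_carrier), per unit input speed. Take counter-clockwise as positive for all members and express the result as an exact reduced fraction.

N_ring = 40 + 2·18 = 76
40(ω_s−ω_c) = −76(ω_r−ω_c),  ω_r=0, ω_s=1
40(1−ω_c) = −76(0−ω_c)  ⇒  116ω_c = 40  ⇒  ω_c = 10/29
sun–planet: 40·(1−10/29) = −18·(ω_p−ω_c)  ⇒  ω_p−ω_c = −(40/18)·(19/29) = -380/261

-380/261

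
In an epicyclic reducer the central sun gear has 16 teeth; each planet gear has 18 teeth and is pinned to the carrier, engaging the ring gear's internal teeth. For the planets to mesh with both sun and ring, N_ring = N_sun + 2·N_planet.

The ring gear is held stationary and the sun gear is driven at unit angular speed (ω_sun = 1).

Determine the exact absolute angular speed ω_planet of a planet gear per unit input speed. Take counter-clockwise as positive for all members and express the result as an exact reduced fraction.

-4/9

N_ring = 16 + 2·18 = 52
16(ω_s−ω_c) = −52(ω_r−ω_c),  ω_r=0, ω_s=1
16(1−ω_c) = −52(0−ω_c)  ⇒  68ω_c = 16  ⇒  ω_c = 4/17
sun–planet: 16·(1−4/17) = −18·(ω_p−ω_c)  ⇒  ω_p−ω_c = −(16/18)·(13/17) = -104/153
ω_p = 4/17 − 104/153 = -4/9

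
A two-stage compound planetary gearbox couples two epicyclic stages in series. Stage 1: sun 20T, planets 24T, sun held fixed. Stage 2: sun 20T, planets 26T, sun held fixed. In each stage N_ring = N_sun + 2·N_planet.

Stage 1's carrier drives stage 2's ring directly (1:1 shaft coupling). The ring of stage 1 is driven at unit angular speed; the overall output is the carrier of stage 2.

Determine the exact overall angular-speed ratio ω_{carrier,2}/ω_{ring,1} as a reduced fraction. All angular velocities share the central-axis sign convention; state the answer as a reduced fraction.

153/253

Stage 1: N_ring = 20 + 2·24 = 68
Stage 1: 20(ω_s−ω_c) = −68(ω_r−ω_c),  ω_s=0, ω_r=1
Stage 1: 20(0−ω_c) = −68(1−ω_c)  ⇒  88ω_c = 68  ⇒  ω_c = 17/22
  ⇒ ω_c¹/ω_r¹ = 17/22
Stage 2: N_ring = 20 + 2·26 = 72
Stage 2: 20(ω_s−ω_c) = −72(ω_r−ω_c),  ω_s=0, ω_r=1
Stage 2: 20(0−ω_c) = −72(1−ω_c)  ⇒  92ω_c = 72  ⇒  ω_c = 18/23
  ⇒ ω_c²/ω_r² = 18/23
Coupling ω_r² = ω_c¹ ⇒ overall = 17/22 × 18/23 = 153/253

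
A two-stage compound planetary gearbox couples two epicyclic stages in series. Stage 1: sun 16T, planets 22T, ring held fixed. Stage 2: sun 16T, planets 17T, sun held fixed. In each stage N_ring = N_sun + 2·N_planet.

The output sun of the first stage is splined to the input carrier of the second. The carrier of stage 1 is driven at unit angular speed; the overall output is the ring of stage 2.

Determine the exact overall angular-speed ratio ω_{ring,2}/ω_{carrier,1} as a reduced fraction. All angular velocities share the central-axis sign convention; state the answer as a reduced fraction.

Stage 1: N_ring = 16 + 2·22 = 60
Stage 1: 16(ω_s−ω_c) = −60(ω_r−ω_c),  ω_r=0, ω_c=1
Stage 1: ω_s = 1 − (60/16)(0−1) = 19/4
  ⇒ ω_s¹/ω_c¹ = 19/4
Stage 2: N_ring = 16 + 2·17 = 50
Stage 2: 16(ω_s−ω_c) = −50(ω_r−ω_c),  ω_s=0, ω_c=1
Stage 2: ω_r = 1 − (16/50)(0−1) = 33/25
  ⇒ ω_r²/ω_c² = 33/25
Coupling ω_c² = ω_s¹ ⇒ overall = 19/4 × 33/25 = 627/100

627/100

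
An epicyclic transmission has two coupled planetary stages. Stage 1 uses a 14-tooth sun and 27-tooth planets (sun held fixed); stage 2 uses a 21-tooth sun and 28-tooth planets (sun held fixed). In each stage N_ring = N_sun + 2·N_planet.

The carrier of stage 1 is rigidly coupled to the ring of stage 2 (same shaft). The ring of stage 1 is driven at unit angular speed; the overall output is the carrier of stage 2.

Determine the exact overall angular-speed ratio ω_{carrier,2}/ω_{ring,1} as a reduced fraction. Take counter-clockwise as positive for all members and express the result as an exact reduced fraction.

187/287

Stage 1: N_ring = 14 + 2·27 = 68
Stage 1: 14(ω_s−ω_c) = −68(ω_r−ω_c),  ω_s=0, ω_r=1
Stage 1: 14(0−ω_c) = −68(1−ω_c)  ⇒  82ω_c = 68  ⇒  ω_c = 34/41
  ⇒ ω_c¹/ω_r¹ = 34/41
Stage 2: N_ring = 21 + 2·28 = 77
Stage 2: 21(ω_s−ω_c) = −77(ω_r−ω_c),  ω_s=0, ω_r=1
Stage 2: 21(0−ω_c) = −77(1−ω_c)  ⇒  98ω_c = 77  ⇒  ω_c = 11/14
  ⇒ ω_c²/ω_r² = 11/14
Coupling ω_r² = ω_c¹ ⇒ overall = 34/41 × 11/14 = 187/287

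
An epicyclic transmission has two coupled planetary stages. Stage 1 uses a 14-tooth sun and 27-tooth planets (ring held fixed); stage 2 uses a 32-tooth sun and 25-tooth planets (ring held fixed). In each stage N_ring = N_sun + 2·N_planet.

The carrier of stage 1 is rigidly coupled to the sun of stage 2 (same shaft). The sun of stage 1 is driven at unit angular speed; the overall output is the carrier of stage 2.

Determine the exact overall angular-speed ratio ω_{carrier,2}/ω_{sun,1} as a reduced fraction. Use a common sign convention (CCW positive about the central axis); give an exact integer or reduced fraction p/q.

Stage 1: N_ring = 14 + 2·27 = 68
Stage 1: 14(ω_s−ω_c) = −68(ω_r−ω_c),  ω_r=0, ω_s=1
Stage 1: 14(1−ω_c) = −68(0−ω_c)  ⇒  82ω_c = 14  ⇒  ω_c = 7/41
  ⇒ ω_c¹/ω_s¹ = 7/41
Stage 2: N_ring = 32 + 2·25 = 82
Stage 2: 32(ω_s−ω_c) = −82(ω_r−ω_c),  ω_r=0, ω_s=1
Stage 2: 32(1−ω_c) = −82(0−ω_c)  ⇒  114ω_c = 32  ⇒  ω_c = 16/57
  ⇒ ω_c²/ω_s² = 16/57
Coupling ω_s² = ω_c¹ ⇒ overall = 7/41 × 16/57 = 112/2337

112/2337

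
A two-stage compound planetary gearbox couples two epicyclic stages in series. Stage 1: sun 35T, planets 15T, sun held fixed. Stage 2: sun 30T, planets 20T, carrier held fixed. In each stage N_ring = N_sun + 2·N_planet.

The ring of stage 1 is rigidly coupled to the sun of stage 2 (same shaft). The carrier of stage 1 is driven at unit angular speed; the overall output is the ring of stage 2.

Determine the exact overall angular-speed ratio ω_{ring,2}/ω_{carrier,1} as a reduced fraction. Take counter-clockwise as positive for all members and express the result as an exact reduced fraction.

Stage 1: N_ring = 35 + 2·15 = 65
Stage 1: 35(ω_s−ω_c) = −65(ω_r−ω_c),  ω_s=0, ω_c=1
Stage 1: ω_r = 1 − (35/65)(0−1) = 20/13
  ⇒ ω_r¹/ω_c¹ = 20/13
Stage 2: N_ring = 30 + 2·20 = 70
Stage 2: 30(ω_s−ω_c) = −70(ω_r−ω_c),  ω_c=0, ω_s=1
Stage 2: ω_r = 0 − (30/70)(1−0) = -3/7
  ⇒ ω_r²/ω_s² = -3/7
Coupling ω_s² = ω_r¹ ⇒ overall = 20/13 × -3/7 = -60/91

-60/91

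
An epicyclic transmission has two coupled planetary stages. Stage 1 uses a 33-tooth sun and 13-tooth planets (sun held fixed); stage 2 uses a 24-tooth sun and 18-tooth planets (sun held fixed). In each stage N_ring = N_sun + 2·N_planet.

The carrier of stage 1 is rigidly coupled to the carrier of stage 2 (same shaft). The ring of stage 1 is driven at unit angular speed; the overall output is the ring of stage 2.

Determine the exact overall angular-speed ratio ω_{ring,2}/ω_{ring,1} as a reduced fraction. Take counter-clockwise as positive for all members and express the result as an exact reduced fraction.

Stage 1: N_ring = 33 + 2·13 = 59
Stage 1: 33(ω_s−ω_c) = −59(ω_r−ω_c),  ω_s=0, ω_r=1
Stage 1: 33(0−ω_c) = −59(1−ω_c)  ⇒  92ω_c = 59  ⇒  ω_c = 59/92
  ⇒ ω_c¹/ω_r¹ = 59/92
Stage 2: N_ring = 24 + 2·18 = 60
Stage 2: 24(ω_s−ω_c) = −60(ω_r−ω_c),  ω_s=0, ω_c=1
Stage 2: ω_r = 1 − (24/60)(0−1) = 7/5
  ⇒ ω_r²/ω_c² = 7/5
Coupling ω_c² = ω_c¹ ⇒ overall = 59/92 × 7/5 = 413/460

413/460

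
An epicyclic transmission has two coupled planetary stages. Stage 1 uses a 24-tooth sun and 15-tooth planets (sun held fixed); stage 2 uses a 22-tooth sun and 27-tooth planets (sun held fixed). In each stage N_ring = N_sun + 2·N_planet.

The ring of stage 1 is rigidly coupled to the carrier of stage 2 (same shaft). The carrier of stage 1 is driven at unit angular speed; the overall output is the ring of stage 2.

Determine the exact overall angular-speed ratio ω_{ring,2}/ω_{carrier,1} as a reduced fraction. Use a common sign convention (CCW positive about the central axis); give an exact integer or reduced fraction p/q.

Stage 1: N_ring = 24 + 2·15 = 54
Stage 1: 24(ω_s−ω_c) = −54(ω_r−ω_c),  ω_s=0, ω_c=1
Stage 1: ω_r = 1 − (24/54)(0−1) = 13/9
  ⇒ ω_r¹/ω_c¹ = 13/9
Stage 2: N_ring = 22 + 2·27 = 76
Stage 2: 22(ω_s−ω_c) = −76(ω_r−ω_c),  ω_s=0, ω_c=1
Stage 2: ω_r = 1 − (22/76)(0−1) = 49/38
  ⇒ ω_r²/ω_c² = 49/38
Coupling ω_c² = ω_r¹ ⇒ overall = 13/9 × 49/38 = 637/342

637/342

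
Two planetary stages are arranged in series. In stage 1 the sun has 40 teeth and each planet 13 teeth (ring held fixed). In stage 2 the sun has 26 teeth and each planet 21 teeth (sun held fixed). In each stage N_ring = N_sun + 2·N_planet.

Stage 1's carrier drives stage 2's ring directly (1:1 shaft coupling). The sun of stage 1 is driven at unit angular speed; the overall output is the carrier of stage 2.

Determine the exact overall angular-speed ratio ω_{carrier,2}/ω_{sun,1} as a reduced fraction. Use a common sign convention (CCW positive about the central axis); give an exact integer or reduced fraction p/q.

680/2491

Stage 1: N_ring = 40 + 2·13 = 66
Stage 1: 40(ω_s−ω_c) = −66(ω_r−ω_c),  ω_r=0, ω_s=1
Stage 1: 40(1−ω_c) = −66(0−ω_c)  ⇒  106ω_c = 40  ⇒  ω_c = 20/53
  ⇒ ω_c¹/ω_s¹ = 20/53
Stage 2: N_ring = 26 + 2·21 = 68
Stage 2: 26(ω_s−ω_c) = −68(ω_r−ω_c),  ω_s=0, ω_r=1
Stage 2: 26(0−ω_c) = −68(1−ω_c)  ⇒  94ω_c = 68  ⇒  ω_c = 34/47
  ⇒ ω_c²/ω_r² = 34/47
Coupling ω_r² = ω_c¹ ⇒ overall = 20/53 × 34/47 = 680/2491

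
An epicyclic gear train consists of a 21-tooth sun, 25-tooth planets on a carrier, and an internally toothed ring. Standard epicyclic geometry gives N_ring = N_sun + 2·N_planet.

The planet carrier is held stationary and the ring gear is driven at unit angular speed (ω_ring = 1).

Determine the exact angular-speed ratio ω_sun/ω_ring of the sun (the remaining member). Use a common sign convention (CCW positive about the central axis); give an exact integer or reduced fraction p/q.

N_ring = 21 + 2·25 = 71
21(ω_s−ω_c) = −71(ω_r−ω_c),  ω_c=0, ω_r=1
ω_s = 0 − (71/21)(1−0) = -71/21
ω_s/ω_r = -71/21

-71/21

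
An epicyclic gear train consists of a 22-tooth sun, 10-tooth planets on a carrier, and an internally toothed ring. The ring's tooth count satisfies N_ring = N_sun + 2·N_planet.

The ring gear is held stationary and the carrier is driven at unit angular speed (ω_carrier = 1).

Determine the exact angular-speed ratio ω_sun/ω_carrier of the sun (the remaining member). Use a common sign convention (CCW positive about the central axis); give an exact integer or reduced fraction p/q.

32/11

N_ring = 22 + 2·10 = 42
22(ω_s−ω_c) = −42(ω_r−ω_c),  ω_r=0, ω_c=1
ω_s = 1 − (42/22)(0−1) = 32/11
ω_s/ω_c = 32/11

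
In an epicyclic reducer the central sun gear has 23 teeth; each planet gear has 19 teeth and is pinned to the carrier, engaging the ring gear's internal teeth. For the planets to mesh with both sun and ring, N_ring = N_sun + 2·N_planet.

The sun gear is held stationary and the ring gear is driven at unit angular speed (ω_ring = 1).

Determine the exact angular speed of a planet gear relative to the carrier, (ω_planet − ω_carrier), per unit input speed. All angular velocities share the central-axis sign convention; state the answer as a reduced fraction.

1403/1596

N_ring = 23 + 2·19 = 61
23(ω_s−ω_c) = −61(ω_r−ω_c),  ω_s=0, ω_r=1
23(0−ω_c) = −61(1−ω_c)  ⇒  84ω_c = 61  ⇒  ω_c = 61/84
sun–planet: 23·(0−61/84) = −19·(ω_p−ω_c)  ⇒  ω_p−ω_c = −(23/19)·(-61/84) = 1403/1596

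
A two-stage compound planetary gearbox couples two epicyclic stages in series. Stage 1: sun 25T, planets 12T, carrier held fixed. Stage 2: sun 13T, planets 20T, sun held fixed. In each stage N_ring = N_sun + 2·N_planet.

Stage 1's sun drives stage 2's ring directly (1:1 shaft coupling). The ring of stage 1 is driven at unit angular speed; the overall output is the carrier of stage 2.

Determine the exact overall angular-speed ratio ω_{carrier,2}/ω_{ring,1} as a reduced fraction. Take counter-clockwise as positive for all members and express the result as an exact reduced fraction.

Stage 1: N_ring = 25 + 2·12 = 49
Stage 1: 25(ω_s−ω_c) = −49(ω_r−ω_c),  ω_c=0, ω_r=1
Stage 1: ω_s = 0 − (49/25)(1−0) = -49/25
  ⇒ ω_s¹/ω_r¹ = -49/25
Stage 2: N_ring = 13 + 2·20 = 53
Stage 2: 13(ω_s−ω_c) = −53(ω_r−ω_c),  ω_s=0, ω_r=1
Stage 2: 13(0−ω_c) = −53(1−ω_c)  ⇒  66ω_c = 53  ⇒  ω_c = 53/66
  ⇒ ω_c²/ω_r² = 53/66
Coupling ω_r² = ω_s¹ ⇒ overall = -49/25 × 53/66 = -2597/1650

-2597/1650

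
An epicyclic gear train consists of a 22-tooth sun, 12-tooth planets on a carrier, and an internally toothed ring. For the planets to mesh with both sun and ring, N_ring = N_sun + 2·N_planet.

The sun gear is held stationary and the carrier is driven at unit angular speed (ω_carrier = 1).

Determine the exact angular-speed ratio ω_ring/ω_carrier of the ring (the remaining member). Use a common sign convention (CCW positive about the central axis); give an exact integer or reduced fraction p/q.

N_ring = 22 + 2·12 = 46
22(ω_s−ω_c) = −46(ω_r−ω_c),  ω_s=0, ω_c=1
ω_r = 1 − (22/46)(0−1) = 34/23
ω_r/ω_c = 34/23

34/23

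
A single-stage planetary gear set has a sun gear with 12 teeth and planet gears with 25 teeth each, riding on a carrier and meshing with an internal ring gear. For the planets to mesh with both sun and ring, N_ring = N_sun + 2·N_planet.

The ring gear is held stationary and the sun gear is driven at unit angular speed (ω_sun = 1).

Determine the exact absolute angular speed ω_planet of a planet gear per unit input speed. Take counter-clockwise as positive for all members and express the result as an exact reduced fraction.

N_ring = 12 + 2·25 = 62
12(ω_s−ω_c) = −62(ω_r−ω_c),  ω_r=0, ω_s=1
12(1−ω_c) = −62(0−ω_c)  ⇒  74ω_c = 12  ⇒  ω_c = 6/37
sun–planet: 12·(1−6/37) = −25·(ω_p−ω_c)  ⇒  ω_p−ω_c = −(12/25)·(31/37) = -372/925
ω_p = 6/37 − 372/925 = -6/25

-6/25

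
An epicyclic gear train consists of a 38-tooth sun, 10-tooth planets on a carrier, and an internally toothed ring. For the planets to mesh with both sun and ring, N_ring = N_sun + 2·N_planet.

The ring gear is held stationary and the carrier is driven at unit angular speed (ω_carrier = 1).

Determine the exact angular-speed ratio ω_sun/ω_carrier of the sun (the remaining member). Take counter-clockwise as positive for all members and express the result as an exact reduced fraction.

48/19

N_ring = 38 + 2·10 = 58
38(ω_s−ω_c) = −58(ω_r−ω_c),  ω_r=0, ω_c=1
ω_s = 1 − (58/38)(0−1) = 48/19
ω_s/ω_c = 48/19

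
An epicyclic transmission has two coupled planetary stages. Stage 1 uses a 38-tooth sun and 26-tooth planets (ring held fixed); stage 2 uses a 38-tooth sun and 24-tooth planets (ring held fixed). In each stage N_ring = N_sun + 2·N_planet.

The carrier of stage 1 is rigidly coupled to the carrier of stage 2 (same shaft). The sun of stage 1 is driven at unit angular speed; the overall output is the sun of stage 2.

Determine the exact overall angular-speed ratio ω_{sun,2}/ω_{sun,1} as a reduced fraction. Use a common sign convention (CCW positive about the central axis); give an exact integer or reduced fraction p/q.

31/32

Stage 1: N_ring = 38 + 2·26 = 90
Stage 1: 38(ω_s−ω_c) = −90(ω_r−ω_c),  ω_r=0, ω_s=1
Stage 1: 38(1−ω_c) = −90(0−ω_c)  ⇒  128ω_c = 38  ⇒  ω_c = 19/64
  ⇒ ω_c¹/ω_s¹ = 19/64
Stage 2: N_ring = 38 + 2·24 = 86
Stage 2: 38(ω_s−ω_c) = −86(ω_r−ω_c),  ω_r=0, ω_c=1
Stage 2: ω_s = 1 − (86/38)(0−1) = 62/19
  ⇒ ω_s²/ω_c² = 62/19
Coupling ω_c² = ω_c¹ ⇒ overall = 19/64 × 62/19 = 31/32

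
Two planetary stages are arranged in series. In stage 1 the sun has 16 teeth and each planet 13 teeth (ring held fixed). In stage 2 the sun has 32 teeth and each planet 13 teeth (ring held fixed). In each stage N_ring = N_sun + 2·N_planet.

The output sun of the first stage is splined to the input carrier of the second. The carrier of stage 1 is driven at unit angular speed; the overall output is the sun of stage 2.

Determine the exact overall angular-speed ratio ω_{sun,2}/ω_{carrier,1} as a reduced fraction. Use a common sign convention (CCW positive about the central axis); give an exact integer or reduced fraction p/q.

1305/128

Stage 1: N_ring = 16 + 2·13 = 42
Stage 1: 16(ω_s−ω_c) = −42(ω_r−ω_c),  ω_r=0, ω_c=1
Stage 1: ω_s = 1 − (42/16)(0−1) = 29/8
  ⇒ ω_s¹/ω_c¹ = 29/8
Stage 2: N_ring = 32 + 2·13 = 58
Stage 2: 32(ω_s−ω_c) = −58(ω_r−ω_c),  ω_r=0, ω_c=1
Stage 2: ω_s = 1 − (58/32)(0−1) = 45/16
  ⇒ ω_s²/ω_c² = 45/16
Coupling ω_c² = ω_s¹ ⇒ overall = 29/8 × 45/16 = 1305/128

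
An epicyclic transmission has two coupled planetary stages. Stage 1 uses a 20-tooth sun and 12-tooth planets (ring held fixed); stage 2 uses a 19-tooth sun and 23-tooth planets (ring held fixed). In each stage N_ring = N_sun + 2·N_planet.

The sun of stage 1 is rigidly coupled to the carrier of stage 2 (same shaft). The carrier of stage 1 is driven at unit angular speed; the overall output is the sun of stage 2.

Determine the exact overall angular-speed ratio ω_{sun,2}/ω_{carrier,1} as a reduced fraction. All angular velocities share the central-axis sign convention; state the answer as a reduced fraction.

Stage 1: N_ring = 20 + 2·12 = 44
Stage 1: 20(ω_s−ω_c) = −44(ω_r−ω_c),  ω_r=0, ω_c=1
Stage 1: ω_s = 1 − (44/20)(0−1) = 16/5
  ⇒ ω_s¹/ω_c¹ = 16/5
Stage 2: N_ring = 19 + 2·23 = 65
Stage 2: 19(ω_s−ω_c) = −65(ω_r−ω_c),  ω_r=0, ω_c=1
Stage 2: ω_s = 1 − (65/19)(0−1) = 84/19
  ⇒ ω_s²/ω_c² = 84/19
Coupling ω_c² = ω_s¹ ⇒ overall = 16/5 × 84/19 = 1344/95

1344/95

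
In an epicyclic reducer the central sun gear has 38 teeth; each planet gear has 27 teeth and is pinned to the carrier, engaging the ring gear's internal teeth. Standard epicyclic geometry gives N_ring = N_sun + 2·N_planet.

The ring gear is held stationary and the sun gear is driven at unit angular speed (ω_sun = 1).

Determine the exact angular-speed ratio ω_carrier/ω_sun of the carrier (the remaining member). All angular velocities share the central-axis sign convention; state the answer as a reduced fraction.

N_ring = 38 + 2·27 = 92
38(ω_s−ω_c) = −92(ω_r−ω_c),  ω_r=0, ω_s=1
38(1−ω_c) = −92(0−ω_c)  ⇒  130ω_c = 38  ⇒  ω_c = 19/65
ω_c/ω_s = 19/65

19/65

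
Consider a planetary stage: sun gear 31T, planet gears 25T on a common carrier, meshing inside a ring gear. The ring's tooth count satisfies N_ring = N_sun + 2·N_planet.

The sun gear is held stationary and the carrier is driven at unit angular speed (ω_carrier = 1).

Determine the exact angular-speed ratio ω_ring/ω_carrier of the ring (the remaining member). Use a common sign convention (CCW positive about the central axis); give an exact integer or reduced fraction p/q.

112/81

N_ring = 31 + 2·25 = 81
31(ω_s−ω_c) = −81(ω_r−ω_c),  ω_s=0, ω_c=1
ω_r = 1 − (31/81)(0−1) = 112/81
ω_r/ω_c = 112/81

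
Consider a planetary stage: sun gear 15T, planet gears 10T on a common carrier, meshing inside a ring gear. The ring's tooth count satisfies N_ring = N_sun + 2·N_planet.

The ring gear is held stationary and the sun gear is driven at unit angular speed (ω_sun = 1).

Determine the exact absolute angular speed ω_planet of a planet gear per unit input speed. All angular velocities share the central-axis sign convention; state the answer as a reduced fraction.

N_ring = 15 + 2·10 = 35
15(ω_s−ω_c) = −35(ω_r−ω_c),  ω_r=0, ω_s=1
15(1−ω_c) = −35(0−ω_c)  ⇒  50ω_c = 15  ⇒  ω_c = 3/10
sun–planet: 15·(1−3/10) = −10·(ω_p−ω_c)  ⇒  ω_p−ω_c = −(15/10)·(7/10) = -21/20
ω_p = 3/10 − 21/20 = -3/4

-3/4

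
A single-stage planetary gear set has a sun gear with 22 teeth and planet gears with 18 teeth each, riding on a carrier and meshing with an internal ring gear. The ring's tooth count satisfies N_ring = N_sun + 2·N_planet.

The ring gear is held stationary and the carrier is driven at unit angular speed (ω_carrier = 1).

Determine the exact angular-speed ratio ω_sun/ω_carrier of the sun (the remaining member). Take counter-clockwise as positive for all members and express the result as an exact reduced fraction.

N_ring = 22 + 2·18 = 58
22(ω_s−ω_c) = −58(ω_r−ω_c),  ω_r=0, ω_c=1
ω_s = 1 − (58/22)(0−1) = 40/11
ω_s/ω_c = 40/11

40/11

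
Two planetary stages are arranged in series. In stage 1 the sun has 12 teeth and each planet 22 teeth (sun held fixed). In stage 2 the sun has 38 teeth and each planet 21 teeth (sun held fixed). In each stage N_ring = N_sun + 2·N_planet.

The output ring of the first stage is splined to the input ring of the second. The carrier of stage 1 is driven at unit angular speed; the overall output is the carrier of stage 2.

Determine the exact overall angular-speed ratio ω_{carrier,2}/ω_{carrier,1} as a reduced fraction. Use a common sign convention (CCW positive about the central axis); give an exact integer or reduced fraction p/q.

340/413

Stage 1: N_ring = 12 + 2·22 = 56
Stage 1: 12(ω_s−ω_c) = −56(ω_r−ω_c),  ω_s=0, ω_c=1
Stage 1: ω_r = 1 − (12/56)(0−1) = 17/14
  ⇒ ω_r¹/ω_c¹ = 17/14
Stage 2: N_ring = 38 + 2·21 = 80
Stage 2: 38(ω_s−ω_c) = −80(ω_r−ω_c),  ω_s=0, ω_r=1
Stage 2: 38(0−ω_c) = −80(1−ω_c)  ⇒  118ω_c = 80  ⇒  ω_c = 40/59
  ⇒ ω_c²/ω_r² = 40/59
Coupling ω_r² = ω_r¹ ⇒ overall = 17/14 × 40/59 = 340/413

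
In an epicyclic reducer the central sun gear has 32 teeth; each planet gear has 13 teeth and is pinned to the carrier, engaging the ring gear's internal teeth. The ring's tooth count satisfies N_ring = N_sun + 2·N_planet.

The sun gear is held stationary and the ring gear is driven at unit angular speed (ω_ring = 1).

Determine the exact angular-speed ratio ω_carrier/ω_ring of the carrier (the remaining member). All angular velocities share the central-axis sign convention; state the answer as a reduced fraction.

N_ring = 32 + 2·13 = 58
32(ω_s−ω_c) = −58(ω_r−ω_c),  ω_s=0, ω_r=1
32(0−ω_c) = −58(1−ω_c)  ⇒  90ω_c = 58  ⇒  ω_c = 29/45
ω_c/ω_r = 29/45

29/45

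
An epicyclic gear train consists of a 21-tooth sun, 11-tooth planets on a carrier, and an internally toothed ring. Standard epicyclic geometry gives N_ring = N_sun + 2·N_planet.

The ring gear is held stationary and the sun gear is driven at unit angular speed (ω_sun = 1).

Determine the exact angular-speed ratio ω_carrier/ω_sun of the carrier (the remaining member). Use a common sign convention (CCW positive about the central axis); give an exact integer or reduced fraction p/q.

N_ring = 21 + 2·11 = 43
21(ω_s−ω_c) = −43(ω_r−ω_c),  ω_r=0, ω_s=1
21(1−ω_c) = −43(0−ω_c)  ⇒  64ω_c = 21  ⇒  ω_c = 21/64
ω_c/ω_s = 21/64

21/64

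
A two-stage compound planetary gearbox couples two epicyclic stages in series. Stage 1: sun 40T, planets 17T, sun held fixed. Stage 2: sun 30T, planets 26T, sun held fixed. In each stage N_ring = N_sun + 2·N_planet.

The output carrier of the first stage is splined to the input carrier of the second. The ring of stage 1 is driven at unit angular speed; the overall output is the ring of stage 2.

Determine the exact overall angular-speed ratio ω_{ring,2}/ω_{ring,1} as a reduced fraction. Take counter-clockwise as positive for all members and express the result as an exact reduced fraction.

2072/2337

Stage 1: N_ring = 40 + 2·17 = 74
Stage 1: 40(ω_s−ω_c) = −74(ω_r−ω_c),  ω_s=0, ω_r=1
Stage 1: 40(0−ω_c) = −74(1−ω_c)  ⇒  114ω_c = 74  ⇒  ω_c = 37/57
  ⇒ ω_c¹/ω_r¹ = 37/57
Stage 2: N_ring = 30 + 2·26 = 82
Stage 2: 30(ω_s−ω_c) = −82(ω_r−ω_c),  ω_s=0, ω_c=1
Stage 2: ω_r = 1 − (30/82)(0−1) = 56/41
  ⇒ ω_r²/ω_c² = 56/41
Coupling ω_c² = ω_c¹ ⇒ overall = 37/57 × 56/41 = 2072/2337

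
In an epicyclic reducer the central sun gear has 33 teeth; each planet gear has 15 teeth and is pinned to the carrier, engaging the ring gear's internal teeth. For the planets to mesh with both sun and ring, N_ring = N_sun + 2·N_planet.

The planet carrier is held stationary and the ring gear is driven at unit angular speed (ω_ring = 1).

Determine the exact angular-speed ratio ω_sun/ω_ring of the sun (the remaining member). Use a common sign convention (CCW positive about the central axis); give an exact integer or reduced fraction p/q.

-21/11

N_ring = 33 + 2·15 = 63
33(ω_s−ω_c) = −63(ω_r−ω_c),  ω_c=0, ω_r=1
ω_s = 0 − (63/33)(1−0) = -21/11
ω_s/ω_r = -21/11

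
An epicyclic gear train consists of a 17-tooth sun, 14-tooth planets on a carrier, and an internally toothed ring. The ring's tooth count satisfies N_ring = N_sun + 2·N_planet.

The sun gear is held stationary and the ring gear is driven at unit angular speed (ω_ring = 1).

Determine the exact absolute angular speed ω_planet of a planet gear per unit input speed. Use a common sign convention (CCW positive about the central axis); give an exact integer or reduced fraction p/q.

N_ring = 17 + 2·14 = 45
17(ω_s−ω_c) = −45(ω_r−ω_c),  ω_s=0, ω_r=1
17(0−ω_c) = −45(1−ω_c)  ⇒  62ω_c = 45  ⇒  ω_c = 45/62
sun–planet: 17·(0−45/62) = −14·(ω_p−ω_c)  ⇒  ω_p−ω_c = −(17/14)·(-45/62) = 765/868
ω_p = 45/62 + 765/868 = 45/28

45/28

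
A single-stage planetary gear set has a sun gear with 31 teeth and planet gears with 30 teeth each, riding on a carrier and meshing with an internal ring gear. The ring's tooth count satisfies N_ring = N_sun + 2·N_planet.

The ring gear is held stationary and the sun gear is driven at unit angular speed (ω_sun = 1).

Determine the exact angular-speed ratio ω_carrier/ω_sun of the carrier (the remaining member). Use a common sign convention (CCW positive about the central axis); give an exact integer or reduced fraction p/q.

N_ring = 31 + 2·30 = 91
31(ω_s−ω_c) = −91(ω_r−ω_c),  ω_r=0, ω_s=1
31(1−ω_c) = −91(0−ω_c)  ⇒  122ω_c = 31  ⇒  ω_c = 31/122
ω_c/ω_s = 31/122

31/122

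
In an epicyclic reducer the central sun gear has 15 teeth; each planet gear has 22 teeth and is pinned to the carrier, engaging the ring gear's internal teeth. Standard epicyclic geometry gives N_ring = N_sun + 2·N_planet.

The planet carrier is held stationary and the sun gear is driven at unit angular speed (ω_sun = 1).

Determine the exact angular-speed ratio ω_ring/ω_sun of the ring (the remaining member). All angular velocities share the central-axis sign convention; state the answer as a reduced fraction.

-15/59

N_ring = 15 + 2·22 = 59
15(ω_s−ω_c) = −59(ω_r−ω_c),  ω_c=0, ω_s=1
ω_r = 0 − (15/59)(1−0) = -15/59
ω_r/ω_s = -15/59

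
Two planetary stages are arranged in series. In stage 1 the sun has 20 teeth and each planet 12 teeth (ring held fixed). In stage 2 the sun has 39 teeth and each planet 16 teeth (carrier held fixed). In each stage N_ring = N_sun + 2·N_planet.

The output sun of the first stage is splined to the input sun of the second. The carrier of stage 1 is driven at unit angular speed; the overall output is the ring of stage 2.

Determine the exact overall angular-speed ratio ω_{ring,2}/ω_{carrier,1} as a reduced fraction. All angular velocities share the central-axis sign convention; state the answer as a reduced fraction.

-624/355

Stage 1: N_ring = 20 + 2·12 = 44
Stage 1: 20(ω_s−ω_c) = −44(ω_r−ω_c),  ω_r=0, ω_c=1
Stage 1: ω_s = 1 − (44/20)(0−1) = 16/5
  ⇒ ω_s¹/ω_c¹ = 16/5
Stage 2: N_ring = 39 + 2·16 = 71
Stage 2: 39(ω_s−ω_c) = −71(ω_r−ω_c),  ω_c=0, ω_s=1
Stage 2: ω_r = 0 − (39/71)(1−0) = -39/71
  ⇒ ω_r²/ω_s² = -39/71
Coupling ω_s² = ω_s¹ ⇒ overall = 16/5 × -39/71 = -624/355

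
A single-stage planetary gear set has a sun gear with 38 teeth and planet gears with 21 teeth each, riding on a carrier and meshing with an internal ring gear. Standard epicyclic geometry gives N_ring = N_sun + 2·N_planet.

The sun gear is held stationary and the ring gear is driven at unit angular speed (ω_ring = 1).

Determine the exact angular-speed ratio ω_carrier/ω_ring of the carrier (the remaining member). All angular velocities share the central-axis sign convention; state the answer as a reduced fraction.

N_ring = 38 + 2·21 = 80
38(ω_s−ω_c) = −80(ω_r−ω_c),  ω_s=0, ω_r=1
38(0−ω_c) = −80(1−ω_c)  ⇒  118ω_c = 80  ⇒  ω_c = 40/59
ω_c/ω_r = 40/59

40/59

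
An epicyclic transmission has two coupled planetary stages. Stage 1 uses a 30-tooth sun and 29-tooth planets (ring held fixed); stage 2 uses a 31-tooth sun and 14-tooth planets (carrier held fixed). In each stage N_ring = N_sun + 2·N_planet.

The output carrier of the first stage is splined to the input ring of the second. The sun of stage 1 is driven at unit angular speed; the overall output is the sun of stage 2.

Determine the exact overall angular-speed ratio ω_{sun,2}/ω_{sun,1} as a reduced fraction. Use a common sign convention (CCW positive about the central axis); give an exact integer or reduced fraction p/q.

Stage 1: N_ring = 30 + 2·29 = 88
Stage 1: 30(ω_s−ω_c) = −88(ω_r−ω_c),  ω_r=0, ω_s=1
Stage 1: 30(1−ω_c) = −88(0−ω_c)  ⇒  118ω_c = 30  ⇒  ω_c = 15/59
  ⇒ ω_c¹/ω_s¹ = 15/59
Stage 2: N_ring = 31 + 2·14 = 59
Stage 2: 31(ω_s−ω_c) = −59(ω_r−ω_c),  ω_c=0, ω_r=1
Stage 2: ω_s = 0 − (59/31)(1−0) = -59/31
  ⇒ ω_s²/ω_r² = -59/31
Coupling ω_r² = ω_c¹ ⇒ overall = 15/59 × -59/31 = -15/31

-15/31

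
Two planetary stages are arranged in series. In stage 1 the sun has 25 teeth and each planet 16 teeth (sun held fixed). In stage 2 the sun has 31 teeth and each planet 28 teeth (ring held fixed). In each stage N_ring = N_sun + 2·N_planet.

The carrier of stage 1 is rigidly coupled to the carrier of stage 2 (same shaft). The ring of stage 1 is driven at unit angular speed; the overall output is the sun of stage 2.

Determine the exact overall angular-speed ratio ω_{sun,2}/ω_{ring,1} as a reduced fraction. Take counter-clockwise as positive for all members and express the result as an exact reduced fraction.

3363/1271

Stage 1: N_ring = 25 + 2·16 = 57
Stage 1: 25(ω_s−ω_c) = −57(ω_r−ω_c),  ω_s=0, ω_r=1
Stage 1: 25(0−ω_c) = −57(1−ω_c)  ⇒  82ω_c = 57  ⇒  ω_c = 57/82
  ⇒ ω_c¹/ω_r¹ = 57/82
Stage 2: N_ring = 31 + 2·28 = 87
Stage 2: 31(ω_s−ω_c) = −87(ω_r−ω_c),  ω_r=0, ω_c=1
Stage 2: ω_s = 1 − (87/31)(0−1) = 118/31
  ⇒ ω_s²/ω_c² = 118/31
Coupling ω_c² = ω_c¹ ⇒ overall = 57/82 × 118/31 = 3363/1271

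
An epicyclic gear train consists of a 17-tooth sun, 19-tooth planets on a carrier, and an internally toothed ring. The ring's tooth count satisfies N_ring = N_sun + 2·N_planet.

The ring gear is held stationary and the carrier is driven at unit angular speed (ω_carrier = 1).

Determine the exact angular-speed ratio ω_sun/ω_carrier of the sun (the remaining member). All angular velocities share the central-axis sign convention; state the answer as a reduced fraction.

N_ring = 17 + 2·19 = 55
17(ω_s−ω_c) = −55(ω_r−ω_c),  ω_r=0, ω_c=1
ω_s = 1 − (55/17)(0−1) = 72/17
ω_s/ω_c = 72/17

72/17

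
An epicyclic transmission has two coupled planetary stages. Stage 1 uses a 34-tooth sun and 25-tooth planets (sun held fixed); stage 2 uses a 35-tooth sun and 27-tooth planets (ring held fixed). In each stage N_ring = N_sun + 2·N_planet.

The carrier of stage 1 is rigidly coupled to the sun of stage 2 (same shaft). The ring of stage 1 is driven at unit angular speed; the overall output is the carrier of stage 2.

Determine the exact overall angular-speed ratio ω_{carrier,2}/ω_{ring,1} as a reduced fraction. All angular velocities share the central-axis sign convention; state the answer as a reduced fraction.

735/3658

Stage 1: N_ring = 34 + 2·25 = 84
Stage 1: 34(ω_s−ω_c) = −84(ω_r−ω_c),  ω_s=0, ω_r=1
Stage 1: 34(0−ω_c) = −84(1−ω_c)  ⇒  118ω_c = 84  ⇒  ω_c = 42/59
  ⇒ ω_c¹/ω_r¹ = 42/59
Stage 2: N_ring = 35 + 2·27 = 89
Stage 2: 35(ω_s−ω_c) = −89(ω_r−ω_c),  ω_r=0, ω_s=1
Stage 2: 35(1−ω_c) = −89(0−ω_c)  ⇒  124ω_c = 35  ⇒  ω_c = 35/124
  ⇒ ω_c²/ω_s² = 35/124
Coupling ω_s² = ω_c¹ ⇒ overall = 42/59 × 35/124 = 735/3658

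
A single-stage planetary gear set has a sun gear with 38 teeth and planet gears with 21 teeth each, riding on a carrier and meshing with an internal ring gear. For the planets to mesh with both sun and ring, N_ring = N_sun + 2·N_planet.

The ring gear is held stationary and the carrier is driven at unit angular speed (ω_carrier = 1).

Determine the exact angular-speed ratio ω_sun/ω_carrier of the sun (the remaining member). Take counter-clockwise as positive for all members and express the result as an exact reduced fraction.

N_ring = 38 + 2·21 = 80
38(ω_s−ω_c) = −80(ω_r−ω_c),  ω_r=0, ω_c=1
ω_s = 1 − (80/38)(0−1) = 59/19
ω_s/ω_c = 59/19

59/19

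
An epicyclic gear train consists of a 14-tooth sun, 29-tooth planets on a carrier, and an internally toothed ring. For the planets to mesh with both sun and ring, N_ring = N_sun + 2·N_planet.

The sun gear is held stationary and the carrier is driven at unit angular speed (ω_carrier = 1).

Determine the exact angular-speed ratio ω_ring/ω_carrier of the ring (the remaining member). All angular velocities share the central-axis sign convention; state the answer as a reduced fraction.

43/36

N_ring = 14 + 2·29 = 72
14(ω_s−ω_c) = −72(ω_r−ω_c),  ω_s=0, ω_c=1
ω_r = 1 − (14/72)(0−1) = 43/36
ω_r/ω_c = 43/36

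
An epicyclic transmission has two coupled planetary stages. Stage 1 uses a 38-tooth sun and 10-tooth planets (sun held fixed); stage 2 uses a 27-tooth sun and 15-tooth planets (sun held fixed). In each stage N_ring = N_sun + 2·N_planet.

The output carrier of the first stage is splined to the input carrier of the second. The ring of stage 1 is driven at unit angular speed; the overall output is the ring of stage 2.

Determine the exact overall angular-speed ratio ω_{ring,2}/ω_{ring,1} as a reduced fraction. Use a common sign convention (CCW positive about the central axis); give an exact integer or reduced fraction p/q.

Stage 1: N_ring = 38 + 2·10 = 58
Stage 1: 38(ω_s−ω_c) = −58(ω_r−ω_c),  ω_s=0, ω_r=1
Stage 1: 38(0−ω_c) = −58(1−ω_c)  ⇒  96ω_c = 58  ⇒  ω_c = 29/48
  ⇒ ω_c¹/ω_r¹ = 29/48
Stage 2: N_ring = 27 + 2·15 = 57
Stage 2: 27(ω_s−ω_c) = −57(ω_r−ω_c),  ω_s=0, ω_c=1
Stage 2: ω_r = 1 − (27/57)(0−1) = 28/19
  ⇒ ω_r²/ω_c² = 28/19
Coupling ω_c² = ω_c¹ ⇒ overall = 29/48 × 28/19 = 203/228

203/228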